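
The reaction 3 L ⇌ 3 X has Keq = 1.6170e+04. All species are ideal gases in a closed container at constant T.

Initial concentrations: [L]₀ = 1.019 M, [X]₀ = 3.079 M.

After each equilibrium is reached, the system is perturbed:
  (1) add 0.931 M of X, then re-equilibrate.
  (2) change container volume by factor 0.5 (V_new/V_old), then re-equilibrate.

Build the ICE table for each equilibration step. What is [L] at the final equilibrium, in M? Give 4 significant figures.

[L]_eq = 0.3826 M

Q₀ = 27.59 vs Keq = 1.6170e+04 ⇒ Q<K, forward
Step 1:
                    L           X
  init          1.019       3.079
  Δ           -0.8631      0.8631
  eq           0.1559       3.942
  solve Keq expr → x = 0.2877; check Q = 1.6170e+04
Then add 0.931 M of X.
Step 2:
                    L           X
  init         0.1559       4.873
  Δ           0.03542    -0.03542
  eq           0.1913       4.838
  solve Keq expr → x = -0.01181; check Q = 1.6170e+04
Then change container volume by factor 0.5 (V_new/V_old).
Step 3:
                    L           X
  init         0.3826       9.675
  Δ                 0           0
  eq           0.3826       9.675
  solve Keq expr → x = 0; check Q = 1.6170e+04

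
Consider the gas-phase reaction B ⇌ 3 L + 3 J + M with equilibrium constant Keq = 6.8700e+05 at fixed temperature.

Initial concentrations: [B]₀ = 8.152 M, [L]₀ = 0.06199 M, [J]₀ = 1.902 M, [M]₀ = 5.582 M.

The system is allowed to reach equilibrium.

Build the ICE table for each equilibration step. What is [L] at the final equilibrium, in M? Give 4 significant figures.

Q₀ = 0.001122 vs Keq = 6.8700e+05 ⇒ Q<K, forward
Step 1:
                  B         L         J         M
  I           8.152   0.06199     1.902     5.582
  C          -2.621     7.862     7.862     2.621
  E           5.531     7.924     9.764     8.203
  solve Keq expr → x = 2.621; check Q = 6.8700e+05

[L]_eq = 7.924 M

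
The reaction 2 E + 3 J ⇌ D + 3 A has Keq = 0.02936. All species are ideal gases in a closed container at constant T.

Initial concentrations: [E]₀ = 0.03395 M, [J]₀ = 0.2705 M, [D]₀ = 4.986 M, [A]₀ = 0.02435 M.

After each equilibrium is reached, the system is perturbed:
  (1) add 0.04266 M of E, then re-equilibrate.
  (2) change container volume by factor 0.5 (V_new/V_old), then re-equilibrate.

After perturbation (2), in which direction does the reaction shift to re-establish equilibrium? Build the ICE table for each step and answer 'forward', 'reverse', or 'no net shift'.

Q₀ = 3.155 vs Keq = 0.02936 ⇒ Q>K, reverse
Step 1:
                    E           J           D           A
  I           0.03395      0.2705       4.986     0.02435
  C           0.01179     0.01769   -0.005897    -0.01769
  E           0.04574      0.2882        4.98    0.006659
  solve Keq expr → x = -0.005897; check Q = 0.02936
Then add 0.04266 M of E.
Step 2:
                    E           J           D           A
  I            0.0884      0.2882        4.98    0.006659
  C         -0.002251   -0.003377    0.001126    0.003377
  E           0.08615      0.2848       4.981     0.01004
  solve Keq expr → x = 0.001126; check Q = 0.02936
Then change container volume by factor 0.5 (V_new/V_old).
Step 3:
                    E           J           D           A
  I            0.1723      0.5696       9.962     0.02007
  C         -0.003135   -0.004702    0.001567    0.004702
  E            0.1692      0.5649       9.964     0.02477
  solve Keq expr → x = 0.001567; check Q = 0.02936

Direction: forward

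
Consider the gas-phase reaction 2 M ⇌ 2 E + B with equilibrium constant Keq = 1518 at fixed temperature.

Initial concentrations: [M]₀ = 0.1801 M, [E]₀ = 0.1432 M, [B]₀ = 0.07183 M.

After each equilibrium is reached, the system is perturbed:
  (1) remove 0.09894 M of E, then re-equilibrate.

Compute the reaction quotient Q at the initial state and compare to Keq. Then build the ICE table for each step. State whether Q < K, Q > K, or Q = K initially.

Q₀ = 0.04541; Q < K (proceeds forward)

Q₀ = 0.04541 vs Keq = 1518 ⇒ Q<K, forward
Step 1:
                  M         E         B
  Initial    0.1801    0.1432   0.07183
  Change    -0.1768    0.1768   0.08841
  Equil    0.003288      0.32    0.1602
  solve Keq expr → x = 0.08841; check Q = 1518
Then remove 0.09894 M of E.
Step 2:
                  M         E         B
  Initial  0.003288    0.2211    0.1602
  Change  -0.001003  0.001003 5.0133e-04
  Equil    0.002285    0.2221    0.1607
  solve Keq expr → x = 5.0133e-04; check Q = 1518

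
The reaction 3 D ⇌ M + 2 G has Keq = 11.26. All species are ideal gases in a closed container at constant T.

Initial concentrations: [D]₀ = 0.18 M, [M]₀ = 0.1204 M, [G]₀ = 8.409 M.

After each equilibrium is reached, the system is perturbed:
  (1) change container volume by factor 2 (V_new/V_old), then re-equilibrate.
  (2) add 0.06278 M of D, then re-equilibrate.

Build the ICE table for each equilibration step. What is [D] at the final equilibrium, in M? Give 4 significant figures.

[D]_eq = 0.2865 M

Q₀ = 1460 vs Keq = 11.26 ⇒ Q>K, reverse
Step 1:
                  D         M         G
  init         0.18    0.1204     8.409
  Δ          0.3042   -0.1014   -0.2028
  eq         0.4842   0.01899     8.206
  solve Keq expr → x = -0.1014; check Q = 11.26
Then change container volume by factor 2 (V_new/V_old).
Step 2:
                  D         M         G
  init       0.2421  0.009493     4.103
  Δ               0         0         0
  eq         0.2421  0.009493     4.103
  solve Keq expr → x = 0; check Q = 11.26
Then add 0.06278 M of D.
Step 3:
                  D         M         G
  init       0.3049  0.009493     4.103
  Δ        -0.01842  0.006139   0.01228
  eq         0.2865   0.01563     4.115
  solve Keq expr → x = 0.006139; check Q = 11.26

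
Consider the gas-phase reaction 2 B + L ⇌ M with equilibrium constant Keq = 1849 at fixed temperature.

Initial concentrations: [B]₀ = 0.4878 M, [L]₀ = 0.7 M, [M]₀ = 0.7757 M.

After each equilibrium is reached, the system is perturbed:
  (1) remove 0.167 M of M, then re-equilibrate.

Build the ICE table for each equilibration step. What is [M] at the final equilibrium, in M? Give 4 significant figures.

[M]_eq = 0.8371 M

Q₀ = 4.657 vs Keq = 1849 ⇒ Q<K, forward
Step 1:
                  B         L         M
  I          0.4878       0.7    0.7757
  C         -0.4539    -0.227     0.227
  E         0.03386     0.473     1.003
  solve Keq expr → x = 0.227; check Q = 1849
Then remove 0.167 M of M.
Step 2:
                  B         L         M
  I         0.03386     0.473    0.8357
  C       -0.002874 -0.001437  0.001437
  E         0.03098    0.4716    0.8371
  solve Keq expr → x = 0.001437; check Q = 1849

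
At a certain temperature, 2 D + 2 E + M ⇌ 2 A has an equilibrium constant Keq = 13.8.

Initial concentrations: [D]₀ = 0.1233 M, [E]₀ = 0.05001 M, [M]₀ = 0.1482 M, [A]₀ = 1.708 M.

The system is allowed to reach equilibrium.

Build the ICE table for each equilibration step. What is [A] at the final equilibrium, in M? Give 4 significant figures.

Q₀ = 5.1771e+05 vs Keq = 13.8 ⇒ Q>K, reverse
Step 1:
                   D          E          M          A
  I           0.1233    0.05001     0.1482      1.708
  C           0.5878     0.5878     0.2939    -0.5878
  E           0.7111     0.6378     0.4421       1.12
  solve Keq expr → x = -0.2939; check Q = 13.8

[A]_eq = 1.12 M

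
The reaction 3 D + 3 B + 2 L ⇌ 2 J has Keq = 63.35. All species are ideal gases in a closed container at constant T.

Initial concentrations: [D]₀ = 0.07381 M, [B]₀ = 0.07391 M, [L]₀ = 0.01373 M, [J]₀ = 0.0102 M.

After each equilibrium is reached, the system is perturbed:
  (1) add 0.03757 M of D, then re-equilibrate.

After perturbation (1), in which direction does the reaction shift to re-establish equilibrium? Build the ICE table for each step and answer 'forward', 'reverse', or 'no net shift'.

Direction: forward

Q₀ = 3.3994e+06 vs Keq = 63.35 ⇒ Q>K, reverse
Step 1:
                    D           B           L           J
  init        0.07381     0.07391     0.01373      0.0102
  Δ            0.0151      0.0151     0.01007    -0.01007
  eq          0.08891     0.08901      0.0238  1.3334e-04
  solve Keq expr → x = -0.005033; check Q = 63.35
Then add 0.03757 M of D.
Step 2:
                    D           B           L           J
  init         0.1265     0.08901      0.0238  1.3334e-04
  Δ       -1.3673e-04 -1.3673e-04 -9.1151e-05  9.1151e-05
  eq           0.1263     0.08887     0.02371  2.2450e-04
  solve Keq expr → x = 4.5576e-05; check Q = 63.35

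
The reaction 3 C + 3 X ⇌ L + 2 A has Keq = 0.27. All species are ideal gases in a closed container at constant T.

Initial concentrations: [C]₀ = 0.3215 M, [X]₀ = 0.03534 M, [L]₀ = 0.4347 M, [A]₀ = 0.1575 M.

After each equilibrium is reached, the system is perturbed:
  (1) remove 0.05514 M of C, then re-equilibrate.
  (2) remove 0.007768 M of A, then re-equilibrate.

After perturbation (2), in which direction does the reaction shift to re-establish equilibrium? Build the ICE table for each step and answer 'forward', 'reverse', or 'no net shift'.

Direction: forward

Q₀ = 7352 vs Keq = 0.27 ⇒ Q>K, reverse
Step 1:
                  C         X         L         A
  init       0.3215   0.03534    0.4347    0.1575
  Δ          0.1875    0.1875  -0.06249    -0.125
  eq          0.509    0.2228    0.3722   0.03252
  solve Keq expr → x = -0.06249; check Q = 0.27
Then remove 0.05514 M of C.
Step 2:
                  C         X         L         A
  init       0.4538    0.2228    0.3722   0.03252
  Δ        0.005358  0.005358 -0.001786 -0.003572
  eq         0.4592    0.2282    0.3704   0.02895
  solve Keq expr → x = -0.001786; check Q = 0.27
Then remove 0.007768 M of A.
Step 3:
                  C         X         L         A
  init       0.4592    0.2282    0.3704   0.02118
  Δ       -0.008122 -0.008122  0.002707  0.005415
  eq         0.4511      0.22    0.3731    0.0266
  solve Keq expr → x = 0.002707; check Q = 0.27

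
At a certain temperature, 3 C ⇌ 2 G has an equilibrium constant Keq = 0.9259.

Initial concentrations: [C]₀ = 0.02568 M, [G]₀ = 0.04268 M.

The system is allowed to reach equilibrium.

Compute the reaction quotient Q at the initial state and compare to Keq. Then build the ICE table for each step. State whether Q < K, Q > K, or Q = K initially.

Q₀ = 107.6; Q > K (proceeds reverse)

Q₀ = 107.6 vs Keq = 0.9259 ⇒ Q>K, reverse
Step 1:
                    C           G
  Initial     0.02568     0.04268
  Change      0.03982    -0.02655
  Equil        0.0655     0.01613
  solve Keq expr → x = -0.01327; check Q = 0.9259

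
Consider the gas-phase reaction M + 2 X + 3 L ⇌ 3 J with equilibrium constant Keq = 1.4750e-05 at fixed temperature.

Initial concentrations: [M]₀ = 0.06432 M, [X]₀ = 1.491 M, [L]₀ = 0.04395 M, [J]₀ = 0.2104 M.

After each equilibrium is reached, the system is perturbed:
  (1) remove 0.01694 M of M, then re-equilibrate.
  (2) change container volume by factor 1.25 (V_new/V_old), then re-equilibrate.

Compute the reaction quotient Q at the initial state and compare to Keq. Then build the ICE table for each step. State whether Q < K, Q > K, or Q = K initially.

Q₀ = 767.3; Q > K (proceeds reverse)

Q₀ = 767.3 vs Keq = 1.4750e-05 ⇒ Q>K, reverse
Step 1:
                    M           X           L           J
  I           0.06432       1.491     0.04395      0.2104
  C           0.06869      0.1374      0.2061     -0.2061
  E             0.133       1.628        0.25    0.004332
  solve Keq expr → x = -0.06869; check Q = 1.4750e-05
Then remove 0.01694 M of M.
Step 2:
                    M           X           L           J
  I            0.1161       1.628        0.25    0.004332
  C        6.2749e-05  1.2550e-04  1.8825e-04 -1.8825e-04
  E            0.1161       1.629      0.2502    0.004144
  solve Keq expr → x = -6.2749e-05; check Q = 1.4750e-05
Then change container volume by factor 1.25 (V_new/V_old).
Step 3:
                    M           X           L           J
  I           0.09291       1.303      0.2002    0.003315
  C        2.1724e-04  4.3448e-04  6.5172e-04 -6.5172e-04
  E           0.09312       1.303      0.2008    0.002663
  solve Keq expr → x = -2.1724e-04; check Q = 1.4750e-05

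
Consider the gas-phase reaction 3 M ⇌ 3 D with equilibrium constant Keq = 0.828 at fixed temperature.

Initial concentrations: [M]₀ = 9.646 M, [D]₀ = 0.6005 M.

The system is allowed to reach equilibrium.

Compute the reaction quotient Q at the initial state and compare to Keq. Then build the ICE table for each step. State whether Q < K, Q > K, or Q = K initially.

Q₀ = 2.4127e-04; Q < K (proceeds forward)

Q₀ = 2.4127e-04 vs Keq = 0.828 ⇒ Q<K, forward
Step 1:
                    M           D
  Initial       9.646      0.6005
  Change       -4.362       4.362
  Equil         5.284       4.962
  solve Keq expr → x = 1.454; check Q = 0.828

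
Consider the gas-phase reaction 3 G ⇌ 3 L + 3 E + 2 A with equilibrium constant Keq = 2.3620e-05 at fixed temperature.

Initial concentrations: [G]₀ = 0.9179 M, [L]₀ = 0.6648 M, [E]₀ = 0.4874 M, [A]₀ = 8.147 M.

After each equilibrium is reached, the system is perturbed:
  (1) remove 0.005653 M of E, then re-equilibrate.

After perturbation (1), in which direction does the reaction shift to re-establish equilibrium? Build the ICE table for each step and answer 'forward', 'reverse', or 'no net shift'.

Q₀ = 2.92 vs Keq = 2.3620e-05 ⇒ Q>K, reverse
Step 1:
                  G         L         E         A
  Initial    0.9179    0.6648    0.4874     8.147
  Change     0.4429   -0.4429   -0.4429   -0.2952
  Equil       1.361    0.2219   0.04453     7.852
  solve Keq expr → x = -0.1476; check Q = 2.3620e-05
Then remove 0.005653 M of E.
Step 2:
                  G         L         E         A
  Initial     1.361    0.2219   0.03888     7.852
  Change  -0.004592  0.004592  0.004592  0.003061
  Equil       1.356    0.2265   0.04347     7.855
  solve Keq expr → x = 0.001531; check Q = 2.3620e-05

Direction: forward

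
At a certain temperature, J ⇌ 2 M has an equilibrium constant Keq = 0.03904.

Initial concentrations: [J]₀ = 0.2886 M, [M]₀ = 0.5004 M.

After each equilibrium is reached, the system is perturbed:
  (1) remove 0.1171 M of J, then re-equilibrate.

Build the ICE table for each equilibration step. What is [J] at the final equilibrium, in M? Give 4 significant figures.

[J]_eq = 0.3622 M

Q₀ = 0.8676 vs Keq = 0.03904 ⇒ Q>K, reverse
Step 1:
                  J         M
  Initial    0.2886    0.5004
  Change     0.1824   -0.3648
  Equil       0.471    0.1356
  solve Keq expr → x = -0.1824; check Q = 0.03904
Then remove 0.1171 M of J.
Step 2:
                  J         M
  Initial    0.3539    0.1356
  Change   0.008341  -0.01668
  Equil      0.3622    0.1189
  solve Keq expr → x = -0.008341; check Q = 0.03904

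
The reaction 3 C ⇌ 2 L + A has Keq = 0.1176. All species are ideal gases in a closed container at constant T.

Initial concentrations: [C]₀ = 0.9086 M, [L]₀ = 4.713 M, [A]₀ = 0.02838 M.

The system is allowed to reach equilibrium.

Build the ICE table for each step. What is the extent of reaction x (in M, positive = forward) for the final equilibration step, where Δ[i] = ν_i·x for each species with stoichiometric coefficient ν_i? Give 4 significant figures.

x = -0.02332 M

Q₀ = 0.8404 vs Keq = 0.1176 ⇒ Q>K, reverse
Step 1:
                   C          L          A
  I           0.9086      4.713    0.02838
  C          0.06996   -0.04664   -0.02332
  E           0.9786      4.666   0.005061
  solve Keq expr → x = -0.02332; check Q = 0.1176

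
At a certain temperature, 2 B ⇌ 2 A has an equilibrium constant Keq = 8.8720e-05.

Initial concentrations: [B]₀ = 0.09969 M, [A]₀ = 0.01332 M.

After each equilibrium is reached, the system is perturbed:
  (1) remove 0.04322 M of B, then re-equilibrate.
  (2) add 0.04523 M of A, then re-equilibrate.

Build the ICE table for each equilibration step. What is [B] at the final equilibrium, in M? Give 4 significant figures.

[B]_eq = 0.1139 M

Q₀ = 0.01785 vs Keq = 8.8720e-05 ⇒ Q>K, reverse
Step 1:
                    B           A
  I           0.09969     0.01332
  C           0.01227    -0.01227
  E             0.112    0.001055
  solve Keq expr → x = -0.006133; check Q = 8.8720e-05
Then remove 0.04322 M of B.
Step 2:
                    B           A
  I           0.06874    0.001055
  C        4.0330e-04 -4.0330e-04
  E           0.06914  6.5123e-04
  solve Keq expr → x = -2.0165e-04; check Q = 8.8720e-05
Then add 0.04523 M of A.
Step 3:
                    B           A
  I           0.06914     0.04588
  C           0.04481    -0.04481
  E            0.1139    0.001073
  solve Keq expr → x = -0.0224; check Q = 8.8720e-05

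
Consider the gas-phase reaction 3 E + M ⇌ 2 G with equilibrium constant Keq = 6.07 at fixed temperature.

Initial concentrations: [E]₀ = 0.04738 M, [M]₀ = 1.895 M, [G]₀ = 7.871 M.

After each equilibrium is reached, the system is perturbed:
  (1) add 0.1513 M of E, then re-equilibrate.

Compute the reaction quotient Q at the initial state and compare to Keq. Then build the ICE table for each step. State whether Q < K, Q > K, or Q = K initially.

Q₀ = 3.0737e+05; Q > K (proceeds reverse)

Q₀ = 3.0737e+05 vs Keq = 6.07 ⇒ Q>K, reverse
Step 1:
                    E           M           G
  I           0.04738       1.895       7.871
  C             1.443       0.481     -0.9619
  E              1.49       2.376       6.909
  solve Keq expr → x = -0.481; check Q = 6.07
Then add 0.1513 M of E.
Step 2:
                    E           M           G
  I             1.642       2.376       6.909
  C           -0.1297    -0.04322     0.08645
  E             1.512       2.333       6.996
  solve Keq expr → x = 0.04322; check Q = 6.07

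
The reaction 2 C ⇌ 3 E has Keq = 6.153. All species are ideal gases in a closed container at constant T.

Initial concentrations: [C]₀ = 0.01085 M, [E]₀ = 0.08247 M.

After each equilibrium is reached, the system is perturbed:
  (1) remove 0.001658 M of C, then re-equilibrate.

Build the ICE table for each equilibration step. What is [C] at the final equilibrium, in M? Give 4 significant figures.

[C]_eq = 0.009474 M

Q₀ = 4.765 vs Keq = 6.153 ⇒ Q<K, forward
Step 1:
                   C          E
  init       0.01085    0.08247
  Δ        -0.001032   0.001548
  eq        0.009818    0.08402
  solve Keq expr → x = 5.1607e-04; check Q = 6.153
Then remove 0.001658 M of C.
Step 2:
                   C          E
  init       0.00816    0.08402
  Δ         0.001314  -0.001972
  eq        0.009474    0.08205
  solve Keq expr → x = -6.5722e-04; check Q = 6.153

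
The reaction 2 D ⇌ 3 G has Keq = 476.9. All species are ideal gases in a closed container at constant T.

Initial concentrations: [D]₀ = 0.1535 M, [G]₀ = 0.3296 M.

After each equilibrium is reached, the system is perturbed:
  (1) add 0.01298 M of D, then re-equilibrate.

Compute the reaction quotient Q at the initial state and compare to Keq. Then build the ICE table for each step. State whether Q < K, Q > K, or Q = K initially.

Q₀ = 1.52; Q < K (proceeds forward)

Q₀ = 1.52 vs Keq = 476.9 ⇒ Q<K, forward
Step 1:
                    D           G
  Initial      0.1535      0.3296
  Change      -0.1357      0.2035
  Equil       0.01782      0.5331
  solve Keq expr → x = 0.06784; check Q = 476.9
Then add 0.01298 M of D.
Step 2:
                    D           G
  Initial      0.0308      0.5331
  Change     -0.01206      0.0181
  Equil       0.01874      0.5512
  solve Keq expr → x = 0.006032; check Q = 476.9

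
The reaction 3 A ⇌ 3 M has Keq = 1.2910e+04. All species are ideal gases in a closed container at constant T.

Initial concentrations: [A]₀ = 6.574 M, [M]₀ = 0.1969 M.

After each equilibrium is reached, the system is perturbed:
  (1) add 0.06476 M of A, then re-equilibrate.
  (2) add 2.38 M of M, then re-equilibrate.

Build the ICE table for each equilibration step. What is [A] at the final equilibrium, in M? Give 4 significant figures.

[A]_eq = 0.3768 M

Q₀ = 2.6869e-05 vs Keq = 1.2910e+04 ⇒ Q<K, forward
Step 1:
                    A           M
  Initial       6.574      0.1969
  Change       -6.297       6.297
  Equil        0.2768       6.494
  solve Keq expr → x = 2.099; check Q = 1.2910e+04
Then add 0.06476 M of A.
Step 2:
                    A           M
  Initial      0.3416       6.494
  Change     -0.06211     0.06211
  Equil        0.2795       6.556
  solve Keq expr → x = 0.0207; check Q = 1.2910e+04
Then add 2.38 M of M.
Step 3:
                    A           M
  Initial      0.2795       8.936
  Change      0.09731    -0.09731
  Equil        0.3768       8.839
  solve Keq expr → x = -0.03244; check Q = 1.2910e+04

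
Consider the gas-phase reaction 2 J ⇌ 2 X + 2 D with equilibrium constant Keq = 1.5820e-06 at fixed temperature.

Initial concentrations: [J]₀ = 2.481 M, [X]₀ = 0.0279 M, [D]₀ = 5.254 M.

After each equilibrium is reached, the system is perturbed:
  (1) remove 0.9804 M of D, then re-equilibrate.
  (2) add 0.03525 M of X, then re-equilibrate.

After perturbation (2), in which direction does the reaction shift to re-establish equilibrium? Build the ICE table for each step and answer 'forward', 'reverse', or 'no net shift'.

Q₀ = 0.003491 vs Keq = 1.5820e-06 ⇒ Q>K, reverse
Step 1:
                  J         X         D
  Initial     2.481    0.0279     5.254
  Change     0.0273   -0.0273   -0.0273
  Equil       2.508 6.0361e-04     5.227
  solve Keq expr → x = -0.01365; check Q = 1.5820e-06
Then remove 0.9804 M of D.
Step 2:
                  J         X         D
  Initial     2.508 6.0361e-04     4.246
  Change  -1.3930e-04 1.3930e-04 1.3930e-04
  Equil       2.508 7.4290e-04     4.246
  solve Keq expr → x = 6.9649e-05; check Q = 1.5820e-06
Then add 0.03525 M of X.
Step 3:
                  J         X         D
  Initial     2.508   0.03599     4.246
  Change    0.03523  -0.03523  -0.03523
  Equil       2.543 7.5964e-04     4.211
  solve Keq expr → x = -0.01762; check Q = 1.5820e-06

Direction: reverse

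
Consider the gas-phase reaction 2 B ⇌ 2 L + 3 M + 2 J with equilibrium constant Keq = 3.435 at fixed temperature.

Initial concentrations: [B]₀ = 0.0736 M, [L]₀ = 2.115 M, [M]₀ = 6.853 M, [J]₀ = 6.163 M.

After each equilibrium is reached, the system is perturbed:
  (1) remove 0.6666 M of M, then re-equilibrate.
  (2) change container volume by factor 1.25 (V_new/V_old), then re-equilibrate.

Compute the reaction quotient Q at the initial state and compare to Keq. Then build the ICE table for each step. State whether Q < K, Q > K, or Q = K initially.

Q₀ = 1.0095e+07; Q > K (proceeds reverse)

Q₀ = 1.0095e+07 vs Keq = 3.435 ⇒ Q>K, reverse
Step 1:
                    B           L           M           J
  I            0.0736       2.115       6.853       6.163
  C             1.994      -1.994      -2.991      -1.994
  E             2.068      0.1211       3.862       4.169
  solve Keq expr → x = -0.997; check Q = 3.435
Then remove 0.6666 M of M.
Step 2:
                    B           L           M           J
  I             2.068      0.1211       3.196       4.169
  C          -0.03252     0.03252     0.04878     0.03252
  E             2.035      0.1536       3.244       4.202
  solve Keq expr → x = 0.01626; check Q = 3.435
Then change container volume by factor 1.25 (V_new/V_old).
Step 3:
                    B           L           M           J
  I             1.628      0.1229       2.595       3.361
  C          -0.06756     0.06756      0.1013     0.06756
  E              1.56      0.1905       2.697       3.429
  solve Keq expr → x = 0.03378; check Q = 3.435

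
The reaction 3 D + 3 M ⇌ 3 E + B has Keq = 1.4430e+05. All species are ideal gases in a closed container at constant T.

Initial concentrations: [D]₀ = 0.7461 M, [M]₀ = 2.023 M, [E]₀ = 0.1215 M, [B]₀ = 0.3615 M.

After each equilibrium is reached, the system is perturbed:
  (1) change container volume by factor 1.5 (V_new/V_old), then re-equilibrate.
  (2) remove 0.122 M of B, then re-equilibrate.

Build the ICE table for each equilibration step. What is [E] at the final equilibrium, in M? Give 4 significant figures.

Q₀ = 1.8856e-04 vs Keq = 1.4430e+05 ⇒ Q<K, forward
Step 1:
                    D           M           E           B
  Initial      0.7461       2.023      0.1215      0.3615
  Change      -0.7354     -0.7354      0.7354      0.2451
  Equil       0.01074       1.288      0.8569      0.6066
  solve Keq expr → x = 0.2451; check Q = 1.4430e+05
Then change container volume by factor 1.5 (V_new/V_old).
Step 2:
                    D           M           E           B
  Initial     0.00716      0.8584      0.5712      0.4044
  Change     0.002158    0.002158   -0.002158 -7.1927e-04
  Equil      0.009318      0.8606      0.5691      0.4037
  solve Keq expr → x = -7.1927e-04; check Q = 1.4430e+05
Then remove 0.122 M of B.
Step 3:
                    D           M           E           B
  Initial    0.009318      0.8606      0.5691      0.2817
  Change    -0.001025   -0.001025    0.001025  3.4169e-04
  Equil      0.008293      0.8596      0.5701       0.282
  solve Keq expr → x = 3.4169e-04; check Q = 1.4430e+05

[E]_eq = 0.5701 M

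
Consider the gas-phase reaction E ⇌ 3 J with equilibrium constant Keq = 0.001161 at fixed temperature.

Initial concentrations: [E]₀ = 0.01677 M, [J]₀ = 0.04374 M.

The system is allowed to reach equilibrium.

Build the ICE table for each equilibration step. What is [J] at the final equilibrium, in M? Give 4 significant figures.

Q₀ = 0.00499 vs Keq = 0.001161 ⇒ Q>K, reverse
Step 1:
                  E         J
  Initial   0.01677   0.04374
  Change   0.004824  -0.01447
  Equil     0.02159   0.02927
  solve Keq expr → x = -0.004824; check Q = 0.001161

[J]_eq = 0.02927 M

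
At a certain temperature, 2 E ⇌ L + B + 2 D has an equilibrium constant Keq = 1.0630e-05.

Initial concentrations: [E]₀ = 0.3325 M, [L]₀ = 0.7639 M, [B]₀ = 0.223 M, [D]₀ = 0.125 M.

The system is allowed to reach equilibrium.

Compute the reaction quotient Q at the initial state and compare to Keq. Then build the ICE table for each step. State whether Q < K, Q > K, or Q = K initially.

Q₀ = 0.02408; Q > K (proceeds reverse)

Q₀ = 0.02408 vs Keq = 1.0630e-05 ⇒ Q>K, reverse
Step 1:
                    E           L           B           D
  Initial      0.3325      0.7639       0.223       0.125
  Change       0.1206    -0.06032    -0.06032     -0.1206
  Equil        0.4531      0.7036      0.1627    0.004367
  solve Keq expr → x = -0.06032; check Q = 1.0630e-05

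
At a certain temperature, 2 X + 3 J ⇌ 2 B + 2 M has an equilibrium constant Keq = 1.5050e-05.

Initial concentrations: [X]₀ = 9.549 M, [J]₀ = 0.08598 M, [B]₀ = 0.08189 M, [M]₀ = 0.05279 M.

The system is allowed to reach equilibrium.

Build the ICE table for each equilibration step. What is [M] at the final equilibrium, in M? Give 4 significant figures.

[M]_eq = 0.02806 M

Q₀ = 3.2245e-04 vs Keq = 1.5050e-05 ⇒ Q>K, reverse
Step 1:
                   X          J          B          M
  I            9.549    0.08598    0.08189    0.05279
  C          0.02473     0.0371   -0.02473   -0.02473
  E            9.574     0.1231    0.05716    0.02806
  solve Keq expr → x = -0.01237; check Q = 1.5050e-05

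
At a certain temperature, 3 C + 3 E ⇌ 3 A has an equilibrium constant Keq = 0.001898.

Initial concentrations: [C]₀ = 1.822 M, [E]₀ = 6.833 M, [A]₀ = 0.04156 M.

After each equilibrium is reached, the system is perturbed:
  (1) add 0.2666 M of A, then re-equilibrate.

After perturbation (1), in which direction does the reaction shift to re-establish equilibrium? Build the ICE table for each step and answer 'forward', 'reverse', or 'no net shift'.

Direction: reverse

Q₀ = 3.7200e-08 vs Keq = 0.001898 ⇒ Q<K, forward
Step 1:
                    C           E           A
  I             1.822       6.833     0.04156
  C           -0.7584     -0.7584      0.7584
  E             1.064       6.075         0.8
  solve Keq expr → x = 0.2528; check Q = 0.001898
Then add 0.2666 M of A.
Step 2:
                    C           E           A
  I             1.064       6.075       1.067
  C            0.1402      0.1402     -0.1402
  E             1.204       6.215      0.9263
  solve Keq expr → x = -0.04674; check Q = 0.001898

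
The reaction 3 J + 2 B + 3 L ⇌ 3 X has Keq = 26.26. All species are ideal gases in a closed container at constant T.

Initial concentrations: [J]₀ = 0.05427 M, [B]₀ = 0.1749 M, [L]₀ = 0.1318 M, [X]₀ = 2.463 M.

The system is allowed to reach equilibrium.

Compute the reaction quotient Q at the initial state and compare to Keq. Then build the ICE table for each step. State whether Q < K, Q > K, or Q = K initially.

Q₀ = 1.3347e+09 vs Keq = 26.26 ⇒ Q>K, reverse
Step 1:
                   J          B          L          X
  init       0.05427     0.1749     0.1318      2.463
  Δ           0.7652     0.5101     0.7652    -0.7652
  eq          0.8195      0.685      0.897      1.698
  solve Keq expr → x = -0.2551; check Q = 26.26

Q₀ = 1.3347e+09; Q > K (proceeds reverse)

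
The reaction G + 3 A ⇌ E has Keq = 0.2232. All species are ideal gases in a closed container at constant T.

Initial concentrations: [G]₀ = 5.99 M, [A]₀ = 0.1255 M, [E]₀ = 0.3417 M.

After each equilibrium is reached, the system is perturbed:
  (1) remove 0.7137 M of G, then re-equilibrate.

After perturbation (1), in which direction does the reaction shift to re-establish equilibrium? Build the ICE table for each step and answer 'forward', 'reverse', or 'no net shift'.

Q₀ = 28.86 vs Keq = 0.2232 ⇒ Q>K, reverse
Step 1:
                   G          A          E
  I             5.99     0.1255     0.3417
  C           0.1356     0.4067    -0.1356
  E            6.126     0.5322     0.2061
  solve Keq expr → x = -0.1356; check Q = 0.2232
Then remove 0.7137 M of G.
Step 2:
                   G          A          E
  I            5.412     0.5322     0.2061
  C         0.005696    0.01709  -0.005696
  E            5.418     0.5493     0.2004
  solve Keq expr → x = -0.005696; check Q = 0.2232

Direction: reverse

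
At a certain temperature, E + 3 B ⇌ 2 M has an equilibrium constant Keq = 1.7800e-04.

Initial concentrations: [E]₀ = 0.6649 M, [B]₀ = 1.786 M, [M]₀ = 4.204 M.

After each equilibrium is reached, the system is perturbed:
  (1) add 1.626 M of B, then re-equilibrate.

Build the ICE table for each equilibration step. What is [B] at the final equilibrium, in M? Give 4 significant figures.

[B]_eq = 8.882 M

Q₀ = 4.666 vs Keq = 1.7800e-04 ⇒ Q>K, reverse
Step 1:
                    E           B           M
  I            0.6649       1.786       4.204
  C             1.886       5.657      -3.771
  E             2.551       7.443      0.4327
  solve Keq expr → x = -1.886; check Q = 1.7800e-04
Then add 1.626 M of B.
Step 2:
                    E           B           M
  I             2.551       9.069      0.4327
  C          -0.06223     -0.1867      0.1245
  E             2.488       8.882      0.5571
  solve Keq expr → x = 0.06223; check Q = 1.7800e-04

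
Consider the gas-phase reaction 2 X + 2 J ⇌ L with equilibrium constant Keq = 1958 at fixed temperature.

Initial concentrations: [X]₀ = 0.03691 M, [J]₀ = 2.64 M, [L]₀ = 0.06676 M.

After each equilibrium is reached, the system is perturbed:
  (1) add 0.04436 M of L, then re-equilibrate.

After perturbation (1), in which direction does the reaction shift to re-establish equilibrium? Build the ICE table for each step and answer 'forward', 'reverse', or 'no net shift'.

Direction: reverse

Q₀ = 7.031 vs Keq = 1958 ⇒ Q<K, forward
Step 1:
                    X           J           L
  I           0.03691        2.64     0.06676
  C           -0.0344     -0.0344      0.0172
  E          0.002513       2.606     0.08396
  solve Keq expr → x = 0.0172; check Q = 1958
Then add 0.04436 M of L.
Step 2:
                    X           J           L
  I          0.002513       2.606      0.1283
  C        5.8950e-04  5.8950e-04 -2.9475e-04
  E          0.003103       2.606       0.128
  solve Keq expr → x = -2.9475e-04; check Q = 1958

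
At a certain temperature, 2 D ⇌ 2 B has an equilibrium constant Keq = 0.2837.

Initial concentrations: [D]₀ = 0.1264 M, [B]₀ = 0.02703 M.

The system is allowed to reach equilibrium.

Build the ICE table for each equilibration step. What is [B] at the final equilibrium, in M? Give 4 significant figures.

Q₀ = 0.04573 vs Keq = 0.2837 ⇒ Q<K, forward
Step 1:
                   D          B
  Initial     0.1264    0.02703
  Change    -0.02629    0.02629
  Equil       0.1001    0.05332
  solve Keq expr → x = 0.01315; check Q = 0.2837

[B]_eq = 0.05332 M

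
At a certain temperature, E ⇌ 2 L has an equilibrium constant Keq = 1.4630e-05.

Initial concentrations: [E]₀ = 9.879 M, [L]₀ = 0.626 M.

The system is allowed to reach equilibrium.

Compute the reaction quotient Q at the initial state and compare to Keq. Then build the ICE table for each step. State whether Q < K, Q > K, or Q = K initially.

Q₀ = 0.03967 vs Keq = 1.4630e-05 ⇒ Q>K, reverse
Step 1:
                   E          L
  I            9.879      0.626
  C           0.3069    -0.6138
  E            10.19    0.01221
  solve Keq expr → x = -0.3069; check Q = 1.4630e-05

Q₀ = 0.03967; Q > K (proceeds reverse)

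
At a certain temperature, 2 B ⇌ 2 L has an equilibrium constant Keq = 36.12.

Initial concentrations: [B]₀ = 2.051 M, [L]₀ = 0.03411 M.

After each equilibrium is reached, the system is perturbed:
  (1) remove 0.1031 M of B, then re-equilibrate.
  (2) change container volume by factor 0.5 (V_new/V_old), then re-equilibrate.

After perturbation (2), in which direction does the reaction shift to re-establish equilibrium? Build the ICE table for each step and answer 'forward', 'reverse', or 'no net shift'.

Q₀ = 2.7659e-04 vs Keq = 36.12 ⇒ Q<K, forward
Step 1:
                   B          L
  I            2.051    0.03411
  C           -1.754      1.754
  E           0.2974      1.788
  solve Keq expr → x = 0.8768; check Q = 36.12
Then remove 0.1031 M of B.
Step 2:
                   B          L
  I           0.1943      1.788
  C          0.08839   -0.08839
  E           0.2827      1.699
  solve Keq expr → x = -0.0442; check Q = 36.12
Then change container volume by factor 0.5 (V_new/V_old).
Step 3:
                   B          L
  I           0.5655      3.399
  C                0          0
  E           0.5655      3.399
  solve Keq expr → x = 0; check Q = 36.12

Direction: no net shift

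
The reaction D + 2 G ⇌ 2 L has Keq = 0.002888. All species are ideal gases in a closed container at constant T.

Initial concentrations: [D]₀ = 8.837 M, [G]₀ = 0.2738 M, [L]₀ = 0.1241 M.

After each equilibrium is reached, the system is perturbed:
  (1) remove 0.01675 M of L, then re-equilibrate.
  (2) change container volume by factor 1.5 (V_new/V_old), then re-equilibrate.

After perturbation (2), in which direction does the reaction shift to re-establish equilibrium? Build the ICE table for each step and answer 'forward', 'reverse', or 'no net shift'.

Q₀ = 0.02325 vs Keq = 0.002888 ⇒ Q>K, reverse
Step 1:
                   D          G          L
  init         8.837     0.2738     0.1241
  Δ           0.0346     0.0692    -0.0692
  eq           8.872      0.343     0.0549
  solve Keq expr → x = -0.0346; check Q = 0.002888
Then remove 0.01675 M of L.
Step 2:
                   D          G          L
  init         8.872      0.343    0.03815
  Δ         -0.00721   -0.01442    0.01442
  eq           8.864     0.3286    0.05257
  solve Keq expr → x = 0.00721; check Q = 0.002888
Then change container volume by factor 1.5 (V_new/V_old).
Step 3:
                   D          G          L
  init          5.91     0.2191    0.03505
  Δ         0.002841   0.005682  -0.005682
  eq           5.912     0.2247    0.02937
  solve Keq expr → x = -0.002841; check Q = 0.002888

Direction: reverse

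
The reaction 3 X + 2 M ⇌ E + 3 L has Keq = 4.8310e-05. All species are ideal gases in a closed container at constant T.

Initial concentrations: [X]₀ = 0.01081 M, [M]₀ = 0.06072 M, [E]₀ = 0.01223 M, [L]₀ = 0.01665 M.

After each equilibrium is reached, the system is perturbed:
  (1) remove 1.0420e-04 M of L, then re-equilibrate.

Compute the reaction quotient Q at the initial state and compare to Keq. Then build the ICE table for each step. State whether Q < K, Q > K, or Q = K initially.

Q₀ = 12.12; Q > K (proceeds reverse)

Q₀ = 12.12 vs Keq = 4.8310e-05 ⇒ Q>K, reverse
Step 1:
                    X           M           E           L
  Initial     0.01081     0.06072     0.01223     0.01665
  Change      0.01578     0.01052    -0.00526    -0.01578
  Equil       0.02659     0.07124     0.00697  8.7117e-04
  solve Keq expr → x = -0.00526; check Q = 4.8310e-05
Then remove 1.0420e-04 M of L.
Step 2:
                    X           M           E           L
  Initial     0.02659     0.07124     0.00697  7.6697e-04
  Change  -9.9053e-05 -6.6035e-05  3.3018e-05  9.9053e-05
  Equil       0.02649     0.07117    0.007003  8.6603e-04
  solve Keq expr → x = 3.3018e-05; check Q = 4.8310e-05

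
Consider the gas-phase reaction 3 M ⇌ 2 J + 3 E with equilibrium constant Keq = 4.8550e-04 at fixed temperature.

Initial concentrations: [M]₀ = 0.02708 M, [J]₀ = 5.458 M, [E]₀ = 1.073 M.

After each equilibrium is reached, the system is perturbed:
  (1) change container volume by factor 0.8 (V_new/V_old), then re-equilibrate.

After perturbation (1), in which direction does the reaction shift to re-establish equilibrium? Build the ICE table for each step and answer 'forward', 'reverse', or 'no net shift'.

Q₀ = 1.8532e+06 vs Keq = 4.8550e-04 ⇒ Q>K, reverse
Step 1:
                   M          J          E
  Initial    0.02708      5.458      1.073
  Change       1.043    -0.6955     -1.043
  Equil         1.07      4.762    0.02972
  solve Keq expr → x = -0.3478; check Q = 4.8550e-04
Then change container volume by factor 0.8 (V_new/V_old).
Step 2:
                   M          J          E
  Initial      1.338      5.953    0.03715
  Change    0.005003  -0.003335  -0.005003
  Equil        1.343       5.95    0.03215
  solve Keq expr → x = -0.001668; check Q = 4.8550e-04

Direction: reverse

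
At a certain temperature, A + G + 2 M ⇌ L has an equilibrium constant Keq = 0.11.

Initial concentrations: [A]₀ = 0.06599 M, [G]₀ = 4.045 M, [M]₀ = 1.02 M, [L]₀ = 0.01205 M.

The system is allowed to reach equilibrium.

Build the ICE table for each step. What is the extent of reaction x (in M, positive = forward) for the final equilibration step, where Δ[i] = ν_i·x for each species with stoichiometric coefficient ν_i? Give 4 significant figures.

x = 0.01181 M

Q₀ = 0.04339 vs Keq = 0.11 ⇒ Q<K, forward
Step 1:
                    A           G           M           L
  init        0.06599       4.045        1.02     0.01205
  Δ          -0.01181    -0.01181    -0.02362     0.01181
  eq          0.05418       4.033      0.9964     0.02386
  solve Keq expr → x = 0.01181; check Q = 0.11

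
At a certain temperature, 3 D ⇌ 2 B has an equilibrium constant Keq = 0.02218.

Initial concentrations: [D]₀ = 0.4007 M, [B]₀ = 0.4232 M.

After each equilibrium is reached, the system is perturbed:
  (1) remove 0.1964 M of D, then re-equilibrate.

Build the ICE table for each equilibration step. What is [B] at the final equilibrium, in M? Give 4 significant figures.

[B]_eq = 0.08843 M

Q₀ = 2.784 vs Keq = 0.02218 ⇒ Q>K, reverse
Step 1:
                   D          B
  init        0.4007     0.4232
  Δ           0.4573    -0.3048
  eq           0.858     0.1184
  solve Keq expr → x = -0.1524; check Q = 0.02218
Then remove 0.1964 M of D.
Step 2:
                   D          B
  init        0.6616     0.1184
  Δ          0.04489   -0.02992
  eq          0.7065    0.08843
  solve Keq expr → x = -0.01496; check Q = 0.02218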